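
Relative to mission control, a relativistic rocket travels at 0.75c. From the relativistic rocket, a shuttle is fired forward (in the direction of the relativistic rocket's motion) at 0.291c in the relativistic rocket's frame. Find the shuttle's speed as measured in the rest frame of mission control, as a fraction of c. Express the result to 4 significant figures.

0.8545c

Relativistic velocity addition: u = (u' + v)/(1 + u'v/c²), with u' = 0.291c and v = 0.75c.
Numerator: 0.291 + 0.75 = 1.041. Denominator: 1 + (0.291)(0.75) = 1.21825.
u = 1.041/1.21825 = 0.8545, so the speed is 0.8545c.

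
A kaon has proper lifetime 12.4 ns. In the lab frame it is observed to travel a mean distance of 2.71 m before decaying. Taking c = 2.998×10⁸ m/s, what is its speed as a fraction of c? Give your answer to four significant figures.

0.5891c

Let x = d/(cτ) = 2.710 m / (2.998×10⁸ m/s × 1.240×10^-8 s) = 0.72898. Since d = βγcτ, x = βγ = β/√(1−β²).
Solving: β² = x²/(1+x²) = 0.531412/1.531412 = 0.347008, so β = 0.5891.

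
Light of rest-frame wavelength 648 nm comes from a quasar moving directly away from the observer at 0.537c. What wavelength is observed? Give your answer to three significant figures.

Relativistic Doppler for wavelength: λ_obs = λ_src · √((1+β)/(1−β)).
With β = 0.537: factor = √(1.537/0.463) = 1.822.
λ_obs = 648 × 1.822 = 1180 nm.

1180 nm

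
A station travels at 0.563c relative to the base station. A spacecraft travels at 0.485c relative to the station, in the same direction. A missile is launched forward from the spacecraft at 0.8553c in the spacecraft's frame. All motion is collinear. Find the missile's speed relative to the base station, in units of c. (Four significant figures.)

First combine the missile and spacecraft (S''→S'): u₁ = (0.8553 + 0.485)/(1 + 0.8553×0.485) = 1.3403/1.4148205 = 0.94733.
Then combine with the station (S'→S): u = (0.94733 + 0.563)/(1 + 0.94733×0.563) = 1.51033/1.53334679 = 0.98499.

0.9850c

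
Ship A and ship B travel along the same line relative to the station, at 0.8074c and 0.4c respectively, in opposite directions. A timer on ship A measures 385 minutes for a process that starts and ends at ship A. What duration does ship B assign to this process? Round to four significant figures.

941.9 minutes

The velocity of ship A relative to ship B is (0.8074 + 0.4)c / (1 + 0.8074×0.4) = 0.91265c; relative speed 0.91265c.
γ for this relative speed: γ = 1/√(1 − 0.83293) = 2.4465.
The clock on ship A records proper time, so ship B measures Δt = γΔτ = 2.4465 × 385 = 941.9 minutes.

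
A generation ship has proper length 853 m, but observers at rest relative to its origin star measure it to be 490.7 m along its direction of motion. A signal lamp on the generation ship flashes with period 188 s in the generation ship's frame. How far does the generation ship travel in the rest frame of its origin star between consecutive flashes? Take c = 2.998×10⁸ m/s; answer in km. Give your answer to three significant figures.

8.01×10^7 km

From L = L₀/γ: γ = 853/490.7 = 1.73833.
β = √(1 − 1/γ²) = 0.81797. Lab-frame period = γτ = 1.73833×188 s = 326.81 s. Distance = βc × γτ = 0.81797 × 2.998×10⁸ m/s × 326.81 s = 8.0143×10^10 m = 8.01×10^7 km.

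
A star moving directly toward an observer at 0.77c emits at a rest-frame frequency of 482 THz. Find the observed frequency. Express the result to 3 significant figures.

1340 THz

Relativistic Doppler (source moving toward): f_obs = f_src · √((1+β)/(1−β)).
With β = 0.77: factor = √(1.77/0.23) = 2.7741.
f_obs = 482 × 2.7741 = 1340 THz.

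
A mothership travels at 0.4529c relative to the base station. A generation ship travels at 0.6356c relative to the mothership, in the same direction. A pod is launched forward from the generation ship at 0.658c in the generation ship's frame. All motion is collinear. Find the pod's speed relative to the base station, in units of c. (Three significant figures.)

Compose velocities in two stages. Stage 1 (into S'): u₁ = (0.658+0.6356)/(1+0.658×0.6356) = 0.91213.
Stage 2 (into S): u = (0.91213+0.4529)/(1+0.91213×0.4529) = 0.96598, so the speed is 0.966c.

0.966c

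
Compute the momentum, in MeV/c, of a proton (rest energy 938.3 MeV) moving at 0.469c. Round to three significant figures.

Lorentz factor: γ = (1 − 0.219961)^(−1/2) = 1.1322.
Momentum: p = γβ·mc = 1.1322 × 0.469 × 938.3 MeV/c = 498 MeV/c.

498 MeV/c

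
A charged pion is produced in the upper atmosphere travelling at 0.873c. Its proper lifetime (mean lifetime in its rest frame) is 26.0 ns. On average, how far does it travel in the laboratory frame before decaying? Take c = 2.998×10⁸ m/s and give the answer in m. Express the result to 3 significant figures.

γ = 1/√(1 − β²) = 1/√(1 − 0.762129) = 1/√0.237871 = 1/0.48772 = 2.0504.
Lab-frame lifetime: Δt = γτ = 2.0504 × 26.0 ns = 53.31 ns.
Distance: d = vΔt = 0.873 × 2.998×10⁸ m/s × 5.3310×10^-8 s = 14.0 m.

14.0 m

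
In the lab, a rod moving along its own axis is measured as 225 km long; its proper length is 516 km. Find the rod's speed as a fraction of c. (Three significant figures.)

0.900c

Length contraction gives γ = L₀/L = 516/225 = 2.2933.
β = √(1 − 1/γ²) = √0.809858 = 0.900.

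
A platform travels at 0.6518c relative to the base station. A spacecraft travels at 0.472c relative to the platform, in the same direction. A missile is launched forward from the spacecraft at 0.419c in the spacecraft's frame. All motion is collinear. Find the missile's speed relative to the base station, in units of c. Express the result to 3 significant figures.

0.940c

First combine the missile and spacecraft (S''→S'): u₁ = (0.419 + 0.472)/(1 + 0.419×0.472) = 0.891/1.197768 = 0.74388.
Then combine with the platform (S'→S): u = (0.74388 + 0.6518)/(1 + 0.74388×0.6518) = 1.39568/1.484860984 = 0.93994.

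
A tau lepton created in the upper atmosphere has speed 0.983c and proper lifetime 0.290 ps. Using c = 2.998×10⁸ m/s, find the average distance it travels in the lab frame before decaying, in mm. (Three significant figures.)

With β = 0.983, γ = 1/√(1 − 0.983²) = 1/√0.033711 = 5.4465.
Lab-frame lifetime: Δt = γτ = 5.4465 × 0.290 ps = 1.5795 ps.
Distance: d = vΔt = 0.983 × 2.998×10⁸ m/s × 1.5795×10^-12 s = 4.65×10^-4 m = 0.465 mm.

0.465 mm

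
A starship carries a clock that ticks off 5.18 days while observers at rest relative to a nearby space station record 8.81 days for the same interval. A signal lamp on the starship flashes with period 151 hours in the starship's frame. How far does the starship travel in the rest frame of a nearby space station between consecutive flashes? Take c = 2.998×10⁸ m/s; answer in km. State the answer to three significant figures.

2.24×10^11 km

From Δt = γΔτ: γ = 8.81/5.18 = 1.70077.
β = √(1 − 1/γ²) = 0.80888. Lab-frame period = γτ = 1.70077×151 hours = 256.82 hours. Distance = βc × γτ = 0.80888 × 2.998×10⁸ m/s × 924552 s = 2.2421×10^14 m = 2.24×10^11 km.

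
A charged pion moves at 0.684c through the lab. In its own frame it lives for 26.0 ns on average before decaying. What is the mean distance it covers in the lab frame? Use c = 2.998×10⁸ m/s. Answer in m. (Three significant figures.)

Lorentz factor: γ = (1 − 0.467856)^(−1/2) = 1.3708.
Lab-frame lifetime: Δt = γτ = 1.3708 × 26.0 ns = 35.641 ns.
Distance: d = vΔt = 0.684 × 2.998×10⁸ m/s × 3.5641×10^-8 s = 7.31 m.

7.31 m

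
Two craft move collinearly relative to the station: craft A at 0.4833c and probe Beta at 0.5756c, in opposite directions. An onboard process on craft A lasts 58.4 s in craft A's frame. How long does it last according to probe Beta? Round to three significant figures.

Transform craft A's velocity into probe Beta's frame: (0.4833 + 0.5756)/(1 + 0.4833·0.5756) = 1.0589/1.27818748, so the relative speed is 0.82844c.
γ for this relative speed: γ = 1/√(1 − 0.686313) = 1.7855.
The clock on craft A records proper time, so probe Beta measures Δt = γΔτ = 1.7855 × 58.4 = 104 s.

104 s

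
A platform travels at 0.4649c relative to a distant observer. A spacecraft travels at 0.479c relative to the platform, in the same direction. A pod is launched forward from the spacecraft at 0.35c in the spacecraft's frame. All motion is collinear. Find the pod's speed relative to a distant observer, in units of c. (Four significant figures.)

Compose velocities in two stages. Stage 1 (into S'): u₁ = (0.35+0.479)/(1+0.35×0.479) = 0.70997.
Stage 2 (into S): u = (0.70997+0.4649)/(1+0.70997×0.4649) = 0.88332, so the speed is 0.8833c.

0.8833c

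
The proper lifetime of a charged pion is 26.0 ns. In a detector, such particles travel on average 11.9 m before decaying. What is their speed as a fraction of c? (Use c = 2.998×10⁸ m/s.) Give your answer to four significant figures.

0.8365c

d = βγcτ ⇒ βγ = d/(cτ) = 11.90 m / (7.7948 m) = 1.5267.
β = (βγ)/√(1+(βγ)²) = 1.5267/√3.33081 = 0.8365.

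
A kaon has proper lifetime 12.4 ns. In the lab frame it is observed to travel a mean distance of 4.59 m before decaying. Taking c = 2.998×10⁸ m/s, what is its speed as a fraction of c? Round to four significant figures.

0.7771c

d = βγcτ ⇒ βγ = d/(cτ) = 4.590 m / (3.71752 m) = 1.2347.
β = (βγ)/√(1+(βγ)²) = 1.2347/√2.52448 = 0.7771.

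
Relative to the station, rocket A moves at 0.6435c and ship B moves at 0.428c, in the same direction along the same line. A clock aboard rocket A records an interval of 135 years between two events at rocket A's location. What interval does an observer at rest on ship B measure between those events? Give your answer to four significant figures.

The velocity of rocket A relative to ship B is (0.6435 − 0.428)c / (1 − 0.6435×0.428) = 0.29741c; relative speed 0.29741c.
γ for this relative speed: γ = 1/√(1 − 0.0884527) = 1.0474.
The clock on rocket A records proper time, so ship B measures Δt = γΔτ = 1.0474 × 135 = 141.4 years.

141.4 years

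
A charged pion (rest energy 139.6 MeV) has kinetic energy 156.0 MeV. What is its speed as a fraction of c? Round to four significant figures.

K = (γ−1)mc², so γ = 1 + 156.0/139.6 = 2.1175.
Then v/c = √(1 − γ⁻²) = √(1 − 0.223025) = √0.776975 = 0.8815.

0.8815c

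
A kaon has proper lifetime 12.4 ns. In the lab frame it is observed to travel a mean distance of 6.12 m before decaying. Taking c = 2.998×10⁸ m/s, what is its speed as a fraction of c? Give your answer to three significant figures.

0.855c

Let x = d/(cτ) = 6.120 m / (2.998×10⁸ m/s × 1.240×10^-8 s) = 1.6463. Since d = βγcτ, x = βγ = β/√(1−β²).
Solving: β² = x²/(1+x²) = 2.7103/3.7103 = 0.73048, so β = 0.855.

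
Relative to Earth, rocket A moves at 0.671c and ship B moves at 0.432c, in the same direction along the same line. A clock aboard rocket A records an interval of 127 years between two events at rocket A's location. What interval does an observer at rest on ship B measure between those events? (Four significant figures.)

134.9 years

Transform rocket A's velocity into ship B's frame: (0.671 − 0.432)/(1 − 0.671·0.432) = 0.239/0.710128, so the relative speed is 0.33656c.
γ for this relative speed: γ = 1/√(1 − 0.113273) = 1.062.
The clock on rocket A records proper time, so ship B measures Δt = γΔτ = 1.062 × 127 = 134.9 years.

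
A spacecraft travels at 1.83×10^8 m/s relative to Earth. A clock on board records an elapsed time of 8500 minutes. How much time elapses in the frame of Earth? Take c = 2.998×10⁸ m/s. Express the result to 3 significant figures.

β = v/c = (1.83×10^8 m/s)/(2.998×10⁸ m/s) = 0.610407.
γ = 1/√(1 − β²) = 1/√(1 − 0.3725967) = 1/√0.6274033 = 1/0.792088 = 1.2625.
Time dilation: Δt = γ·Δτ = 1.2625 × 8500 = 10700 minutes.

10700 minutes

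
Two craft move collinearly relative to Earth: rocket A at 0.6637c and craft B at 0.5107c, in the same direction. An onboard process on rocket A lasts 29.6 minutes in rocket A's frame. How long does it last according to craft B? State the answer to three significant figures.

Speed of rocket A in craft B's frame: u = (v_A − v_B)/(1 − v_A v_B/c²) = (0.6637 − 0.5107)/(1 − 0.6637×0.5107) = 0.153/0.66104841 = 0.23145; |u| = 0.23145c.
At |u| = 0.23145c, γ = (1 − 0.0535691)^(−1/2) = 1.0279.
Rocket A's interval is proper; time dilation gives Δt_B = γΔτ = 1.0279 × 29.6 minutes = 30.4 minutes.

30.4 minutes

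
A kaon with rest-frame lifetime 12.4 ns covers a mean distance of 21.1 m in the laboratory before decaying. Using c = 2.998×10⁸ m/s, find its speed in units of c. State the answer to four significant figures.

Lab distance = (lab lifetime)·v = γτ·βc, so βγ = d/(cτ) = 21.10/(2.998×10⁸ × 1.240×10^-8) = 5.6758.
With βγ = 5.6758: γ² = 1 + (βγ)² = 33.2147, and β = (βγ)/γ = 5.6758/5.76322 = 0.9848.

0.9848c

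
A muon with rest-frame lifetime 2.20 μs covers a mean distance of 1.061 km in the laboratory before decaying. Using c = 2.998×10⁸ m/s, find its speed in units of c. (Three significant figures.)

Lab distance = (lab lifetime)·v = γτ·βc, so βγ = d/(cτ) = 1061/(2.998×10⁸ × 2.200×10^-6) = 1.6086.
With βγ = 1.6086: γ² = 1 + (βγ)² = 3.58759, and β = (βγ)/γ = 1.6086/1.89409 = 0.849.

0.849c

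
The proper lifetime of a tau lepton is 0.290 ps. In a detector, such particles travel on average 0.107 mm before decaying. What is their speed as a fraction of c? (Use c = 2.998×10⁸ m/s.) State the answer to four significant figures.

0.7761c

Let x = d/(cτ) = 1.070×10^-4 m / (2.998×10⁸ m/s × 2.900×10^-13 s) = 1.2307. Since d = βγcτ, x = βγ = β/√(1−β²).
Solving: β² = x²/(1+x²) = 1.51462/2.51462 = 0.602326, so β = 0.7761.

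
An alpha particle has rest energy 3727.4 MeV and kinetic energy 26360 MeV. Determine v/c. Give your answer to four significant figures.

0.9923

K = (γ−1)mc², so γ = 1 + 26360/3727.4 = 8.072.
Then v/c = √(1 − γ⁻²) = √(1 − 0.0153475) = √0.9846525 = 0.9923.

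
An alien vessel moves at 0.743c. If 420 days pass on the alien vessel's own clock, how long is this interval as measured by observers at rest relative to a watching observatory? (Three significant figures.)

628 days

With β = 0.743, γ = 1/√(1 − 0.743²) = 1/√0.447951 = 1.4941.
The onboard clock measures proper time, so the interval in the rest frame of a watching observatory is dilated: Δt = γ·Δτ = 1.4941 × 420 days = 628 days.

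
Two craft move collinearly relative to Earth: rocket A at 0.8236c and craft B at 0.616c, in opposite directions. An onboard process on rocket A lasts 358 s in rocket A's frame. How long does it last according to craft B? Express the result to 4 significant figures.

1208 s

Transform rocket A's velocity into craft B's frame: (0.8236 + 0.616)/(1 + 0.8236·0.616) = 1.4396/1.5073376, so the relative speed is 0.95506c.
At |u| = 0.95506c, γ = (1 − 0.91214)^(−1/2) = 3.3737.
The clock on rocket A records proper time, so craft B measures Δt = γΔτ = 3.3737 × 358 = 1208 s.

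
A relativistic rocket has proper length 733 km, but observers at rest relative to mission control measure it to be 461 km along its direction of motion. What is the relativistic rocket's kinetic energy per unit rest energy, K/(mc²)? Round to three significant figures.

0.590

γ = L₀/L = 733/461 = 1.59002.
K/(mc²) = γ − 1 = 1.59002 − 1 = 0.590.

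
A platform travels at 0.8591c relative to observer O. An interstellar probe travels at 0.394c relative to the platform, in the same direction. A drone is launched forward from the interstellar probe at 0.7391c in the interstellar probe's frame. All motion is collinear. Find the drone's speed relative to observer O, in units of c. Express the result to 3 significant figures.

0.990c

Compose velocities in two stages. Stage 1 (into S'): u₁ = (0.7391+0.394)/(1+0.7391×0.394) = 0.87755.
Stage 2 (into S): u = (0.87755+0.8591)/(1+0.87755×0.8591) = 0.99016, so the speed is 0.990c.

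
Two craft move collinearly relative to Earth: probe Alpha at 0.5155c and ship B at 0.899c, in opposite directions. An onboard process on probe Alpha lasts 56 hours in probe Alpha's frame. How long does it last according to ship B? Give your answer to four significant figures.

The velocity of probe Alpha relative to ship B is (0.5155 + 0.899)c / (1 + 0.5155×0.899) = 0.96656c; relative speed 0.96656c.
At |u| = 0.96656c, γ = (1 − 0.934238)^(−1/2) = 3.8995.
Probe Alpha's interval is proper; time dilation gives Δt_B = γΔτ = 3.8995 × 56 hours = 218.4 hours.

218.4 hours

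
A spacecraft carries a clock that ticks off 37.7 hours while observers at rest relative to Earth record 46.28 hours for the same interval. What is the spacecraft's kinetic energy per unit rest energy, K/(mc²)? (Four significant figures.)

0.2276

γ = Δt/Δτ = 46.28/37.7 = 1.22759.
K/(mc²) = γ − 1 = 1.22759 − 1 = 0.2276.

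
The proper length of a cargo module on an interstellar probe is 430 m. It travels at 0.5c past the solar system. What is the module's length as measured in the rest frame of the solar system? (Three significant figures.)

γ = 1/√(1 − β²) = 1/√(1 − 0.25) = 1/√0.75 = 1/0.866025 = 1.1547.
Along the direction of motion the measured length is L₀/γ = 430/1.1547 = 372 m.

372 m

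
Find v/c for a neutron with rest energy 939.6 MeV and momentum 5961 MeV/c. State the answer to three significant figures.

0.988

βγ = pc/(mc²) = 5961/939.6 = 6.3442.
Since γ² = 1 + (βγ)² = 41.2489, γ = √41.2489 = 6.42253, and β = (βγ)/γ = 6.3442/6.42253 = 0.988.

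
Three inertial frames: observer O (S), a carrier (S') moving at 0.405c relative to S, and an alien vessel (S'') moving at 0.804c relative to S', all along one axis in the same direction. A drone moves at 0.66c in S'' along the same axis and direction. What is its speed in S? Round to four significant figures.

Compose velocities in two stages. Stage 1 (into S'): u₁ = (0.66+0.804)/(1+0.66×0.804) = 0.95646.
Stage 2 (into S): u = (0.95646+0.405)/(1+0.95646×0.405) = 0.98133, so the speed is 0.9813c.

0.9813c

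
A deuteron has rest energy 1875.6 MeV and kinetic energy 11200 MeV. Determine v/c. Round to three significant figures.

K = (γ−1)mc², so γ = 1 + 11200/1875.6 = 6.9714.
Then v/c = √(1 − γ⁻²) = √(1 − 0.020576) = √0.979424 = 0.990.

0.990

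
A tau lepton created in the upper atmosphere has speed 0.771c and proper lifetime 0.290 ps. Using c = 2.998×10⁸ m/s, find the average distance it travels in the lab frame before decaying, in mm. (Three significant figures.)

β² = 0.594441, so γ = 1/√0.405559 = 1.5703.
Lab-frame lifetime: Δt = γτ = 1.5703 × 0.290 ps = 0.45539 ps.
Distance: d = vΔt = 0.771 × 2.998×10⁸ m/s × 4.5539×10^-13 s = 1.05×10^-4 m = 0.105 mm.

0.105 mm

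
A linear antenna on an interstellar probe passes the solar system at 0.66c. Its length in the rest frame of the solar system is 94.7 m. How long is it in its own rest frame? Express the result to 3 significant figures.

126 m

β² = 0.4356, so γ = 1/√0.5644 = 1.3311.
Proper length: L₀ = γ·L = 1.3311 × 94.7 = 126 m.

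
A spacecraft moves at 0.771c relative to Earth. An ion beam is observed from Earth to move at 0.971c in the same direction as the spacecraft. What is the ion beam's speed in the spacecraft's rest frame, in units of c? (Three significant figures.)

0.796c

Transform to the spacecraft's frame: u' = (u − v)/(1 − uv/c²).
u' = (0.971 − 0.771)/(1 − 0.971×0.771) = 0.2/0.251359 = 0.79567.
Speed in the spacecraft's frame: 0.796c (in the same direction).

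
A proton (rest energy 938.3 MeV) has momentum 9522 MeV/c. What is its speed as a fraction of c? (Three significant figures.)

0.995c

βγ = pc/(mc²) = 9522/938.3 = 10.148.
Since γ² = 1 + (βγ)² = 103.982, γ = √103.982 = 10.1972, and β = (βγ)/γ = 10.148/10.1972 = 0.995.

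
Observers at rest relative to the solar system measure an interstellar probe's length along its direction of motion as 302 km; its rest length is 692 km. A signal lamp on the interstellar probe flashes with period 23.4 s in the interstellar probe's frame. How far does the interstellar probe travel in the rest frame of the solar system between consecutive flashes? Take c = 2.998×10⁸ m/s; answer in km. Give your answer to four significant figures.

1.446×10^7 km

From L = L₀/γ: γ = 692/302 = 2.29139.
β = √(1 − 1/γ²) = 0.89974. Lab-frame period = γτ = 2.29139×23.4 s = 53.619 s. Distance = βc × γτ = 0.89974 × 2.998×10⁸ m/s × 53.619 s = 1.4463×10^10 m = 1.446×10^7 km.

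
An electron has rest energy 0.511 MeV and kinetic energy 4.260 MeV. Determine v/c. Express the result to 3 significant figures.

K = (γ−1)mc², so γ = 1 + 4.260/0.511 = 9.3366.
Then v/c = √(1 − γ⁻²) = √(1 − 0.0114716) = √0.9885284 = 0.994.

0.994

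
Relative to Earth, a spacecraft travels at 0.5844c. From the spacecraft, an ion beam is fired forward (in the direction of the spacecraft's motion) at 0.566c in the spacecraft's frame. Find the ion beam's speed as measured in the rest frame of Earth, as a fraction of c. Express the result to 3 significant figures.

Relativistic velocity addition: u = (u' + v)/(1 + u'v/c²), with u' = 0.566c and v = 0.5844c.
Numerator: 0.566 + 0.5844 = 1.1504. Denominator: 1 + (0.566)(0.5844) = 1.3307704.
u = 1.1504/1.3307704 = 0.86446, so the speed is 0.864c.

0.864c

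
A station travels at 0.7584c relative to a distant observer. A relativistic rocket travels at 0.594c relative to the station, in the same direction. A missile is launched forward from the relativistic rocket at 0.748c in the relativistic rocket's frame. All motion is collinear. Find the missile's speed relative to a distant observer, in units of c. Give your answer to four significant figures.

0.9900c

Apply u = (u'+v)/(1+u'v) twice. Missile in the station frame: (0.748+0.594)/(1+0.748·0.594) = 1.342/1.444312 = 0.92916c.
That velocity, transformed to the rest frame of a distant observer: (0.92916+0.7584)/(1+0.92916·0.7584) = 1.68756/1.704674944 = 0.98996c.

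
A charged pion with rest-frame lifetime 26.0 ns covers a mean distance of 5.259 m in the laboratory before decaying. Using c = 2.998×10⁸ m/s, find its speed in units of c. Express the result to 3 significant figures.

d = βγcτ ⇒ βγ = d/(cτ) = 5.259 m / (7.7948 m) = 0.67468.
β = (βγ)/√(1+(βγ)²) = 0.67468/√1.455193 = 0.559.

0.559c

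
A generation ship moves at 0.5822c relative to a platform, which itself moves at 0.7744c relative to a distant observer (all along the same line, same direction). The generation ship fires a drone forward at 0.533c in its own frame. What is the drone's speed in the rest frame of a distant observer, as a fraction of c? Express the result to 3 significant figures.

Compose velocities in two stages. Stage 1 (into S'): u₁ = (0.533+0.5822)/(1+0.533×0.5822) = 0.85109.
Stage 2 (into S): u = (0.85109+0.7744)/(1+0.85109×0.7744) = 0.97975, so the speed is 0.980c.

0.980c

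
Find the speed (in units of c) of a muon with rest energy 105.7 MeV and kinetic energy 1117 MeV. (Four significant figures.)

K = (γ−1)mc², so γ = 1 + 1117/105.7 = 11.568.
Then v/c = √(1 − γ⁻²) = √(1 − 0.0074728) = √0.9925272 = 0.9963.

0.9963c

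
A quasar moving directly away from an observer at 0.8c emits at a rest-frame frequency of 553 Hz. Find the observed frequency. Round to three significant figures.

Relativistic Doppler (source moving away): f_obs = f_src · √((1−β)/(1+β)).
With β = 0.8: factor = √(0.2/1.8) = 0.33333.
f_obs = 553 × 0.33333 = 184 Hz.

184 Hz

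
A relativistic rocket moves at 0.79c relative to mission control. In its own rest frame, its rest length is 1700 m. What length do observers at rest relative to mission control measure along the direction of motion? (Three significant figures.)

β² = 0.6241, so γ = 1/√0.3759 = 1.631.
Along the direction of motion the measured length is L₀/γ = 1700/1.631 = 1040 m.

1040 m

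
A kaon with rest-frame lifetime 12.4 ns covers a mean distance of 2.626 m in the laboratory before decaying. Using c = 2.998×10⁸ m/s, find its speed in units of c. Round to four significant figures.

d = βγcτ ⇒ βγ = d/(cτ) = 2.626 m / (3.71752 m) = 0.70638.
β = (βγ)/√(1+(βγ)²) = 0.70638/√1.498973 = 0.5770.

0.5770c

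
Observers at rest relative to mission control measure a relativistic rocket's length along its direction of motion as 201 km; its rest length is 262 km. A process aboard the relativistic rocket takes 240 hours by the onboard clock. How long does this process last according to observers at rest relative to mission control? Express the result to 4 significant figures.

312.8 hours

From L = L₀/γ: γ = 262/201 = 1.30348.
Δt = γΔτ = 1.30348 × 240 = 312.8 hours.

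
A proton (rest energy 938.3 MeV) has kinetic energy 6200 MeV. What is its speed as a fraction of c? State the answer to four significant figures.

K = (γ−1)mc², so γ = 1 + 6200/938.3 = 7.6077.
Then v/c = √(1 − γ⁻²) = √(1 − 0.017278) = √0.982722 = 0.9913.

0.9913c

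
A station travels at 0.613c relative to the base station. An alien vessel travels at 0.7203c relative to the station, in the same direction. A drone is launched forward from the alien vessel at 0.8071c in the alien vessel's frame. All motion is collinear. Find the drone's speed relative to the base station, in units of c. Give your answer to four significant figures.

0.9917c

Apply u = (u'+v)/(1+u'v) twice. Drone in the station frame: (0.8071+0.7203)/(1+0.8071·0.7203) = 1.5274/1.58135413 = 0.96588c.
That velocity, transformed to the rest frame of the base station: (0.96588+0.613)/(1+0.96588·0.613) = 1.57888/1.59208444 = 0.99171c.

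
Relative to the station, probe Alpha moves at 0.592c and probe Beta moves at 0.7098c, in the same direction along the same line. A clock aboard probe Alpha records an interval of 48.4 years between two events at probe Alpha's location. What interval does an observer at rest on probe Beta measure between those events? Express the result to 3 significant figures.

Transform probe Alpha's velocity into probe Beta's frame: (0.592 − 0.7098)/(1 − 0.592·0.7098) = −0.1178/0.5797984, so the relative speed is 0.20317c.
At |u| = 0.20317c, γ = (1 − 0.041278)^(−1/2) = 1.0213.
Probe Alpha's interval is proper; time dilation gives Δt_B = γΔτ = 1.0213 × 48.4 years = 49.4 years.

49.4 years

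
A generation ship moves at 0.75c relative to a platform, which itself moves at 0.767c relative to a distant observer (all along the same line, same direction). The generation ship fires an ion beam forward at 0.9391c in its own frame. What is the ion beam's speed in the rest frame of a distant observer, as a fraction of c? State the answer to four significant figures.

0.9988c

Apply u = (u'+v)/(1+u'v) twice. Ion beam in the platform frame: (0.9391+0.75)/(1+0.9391·0.75) = 1.6891/1.704325 = 0.99107c.
That velocity, transformed to the rest frame of a distant observer: (0.99107+0.767)/(1+0.99107·0.767) = 1.75807/1.76015069 = 0.99882c.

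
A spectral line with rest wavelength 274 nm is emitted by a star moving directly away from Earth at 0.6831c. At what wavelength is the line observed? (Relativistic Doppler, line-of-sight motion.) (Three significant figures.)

631 nm

Relativistic Doppler for wavelength: λ_obs = λ_src · √((1+β)/(1−β)).
With β = 0.6831: factor = √(1.6831/0.3169) = 2.3046.
λ_obs = 274 × 2.3046 = 631 nm.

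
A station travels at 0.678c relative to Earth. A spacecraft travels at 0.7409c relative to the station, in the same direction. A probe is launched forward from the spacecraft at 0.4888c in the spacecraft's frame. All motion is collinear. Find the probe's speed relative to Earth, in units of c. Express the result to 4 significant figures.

0.9806c

Apply u = (u'+v)/(1+u'v) twice. Probe in the station frame: (0.4888+0.7409)/(1+0.4888·0.7409) = 1.2297/1.36215192 = 0.90276c.
That velocity, transformed to the rest frame of Earth: (0.90276+0.678)/(1+0.90276·0.678) = 1.58076/1.61207128 = 0.98058c.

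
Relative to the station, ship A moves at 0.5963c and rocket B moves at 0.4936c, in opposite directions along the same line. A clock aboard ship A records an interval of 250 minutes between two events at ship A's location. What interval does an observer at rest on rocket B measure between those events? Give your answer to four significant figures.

463.5 minutes

Transform ship A's velocity into rocket B's frame: (0.5963 + 0.4936)/(1 + 0.5963·0.4936) = 1.0899/1.29433368, so the relative speed is 0.84205c.
At |u| = 0.84205c, γ = (1 − 0.709048)^(−1/2) = 1.8539.
Ship A's interval is proper; time dilation gives Δt_B = γΔτ = 1.8539 × 250 minutes = 463.5 minutes.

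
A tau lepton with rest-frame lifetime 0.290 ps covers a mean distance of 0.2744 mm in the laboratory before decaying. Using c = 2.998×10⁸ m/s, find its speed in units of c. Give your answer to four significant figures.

0.9533c

Let x = d/(cτ) = 2.744×10^-4 m / (2.998×10⁸ m/s × 2.900×10^-13 s) = 3.1561. Since d = βγcτ, x = βγ = β/√(1−β²).
Solving: β² = x²/(1+x²) = 9.96097/10.96097 = 0.908767, so β = 0.9533.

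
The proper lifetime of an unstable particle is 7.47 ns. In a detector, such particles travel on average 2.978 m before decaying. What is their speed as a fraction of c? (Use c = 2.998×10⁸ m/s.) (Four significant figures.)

0.7992c

Let x = d/(cτ) = 2.978 m / (2.998×10⁸ m/s × 7.470×10^-9 s) = 1.3298. Since d = βγcτ, x = βγ = β/√(1−β²).
Solving: β² = x²/(1+x²) = 1.76837/2.76837 = 0.638777, so β = 0.7992.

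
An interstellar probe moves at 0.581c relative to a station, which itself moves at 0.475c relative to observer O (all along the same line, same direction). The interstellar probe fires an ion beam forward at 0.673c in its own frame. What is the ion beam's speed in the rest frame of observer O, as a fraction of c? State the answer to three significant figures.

Compose velocities in two stages. Stage 1 (into S'): u₁ = (0.673+0.581)/(1+0.673×0.581) = 0.9015.
Stage 2 (into S): u = (0.9015+0.475)/(1+0.9015×0.475) = 0.96379, so the speed is 0.964c.

0.964c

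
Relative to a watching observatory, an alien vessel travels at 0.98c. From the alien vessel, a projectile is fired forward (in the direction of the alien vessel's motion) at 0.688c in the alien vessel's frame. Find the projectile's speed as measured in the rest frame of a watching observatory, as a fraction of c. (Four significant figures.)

0.9963c

In units of c, u = (u' + v)/(1 + u'v) with u' = 0.688 and v = 0.98.
Numerator: 0.688 + 0.98 = 1.668. Denominator: 1 + (0.688)(0.98) = 1.67424.
u = 1.668/1.67424 = 0.99627, so the speed is 0.9963c.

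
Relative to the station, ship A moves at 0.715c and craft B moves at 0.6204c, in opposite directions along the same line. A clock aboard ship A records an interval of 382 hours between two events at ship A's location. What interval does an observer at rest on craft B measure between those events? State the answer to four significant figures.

Transform ship A's velocity into craft B's frame: (0.715 + 0.6204)/(1 + 0.715·0.6204) = 1.3354/1.443586, so the relative speed is 0.92506c.
γ for this relative speed: γ = 1/√(1 − 0.855736) = 2.6328.
The clock on ship A records proper time, so craft B measures Δt = γΔτ = 2.6328 × 382 = 1006 hours.

1006 hours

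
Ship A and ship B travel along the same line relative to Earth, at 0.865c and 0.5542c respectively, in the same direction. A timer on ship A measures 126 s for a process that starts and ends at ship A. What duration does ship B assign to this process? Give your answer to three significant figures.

The velocity of ship A relative to ship B is (0.865 − 0.5542)c / (1 − 0.865×0.5542) = 0.59698c; relative speed 0.59698c.
γ for this relative speed: γ = 1/√(1 − 0.356385) = 1.2465.
Ship A's interval is proper; time dilation gives Δt_B = γΔτ = 1.2465 × 126 s = 157 s.

157 s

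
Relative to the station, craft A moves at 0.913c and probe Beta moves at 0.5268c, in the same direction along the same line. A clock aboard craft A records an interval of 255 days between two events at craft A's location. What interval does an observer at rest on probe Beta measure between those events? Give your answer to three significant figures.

382 days

Speed of craft A in probe Beta's frame: u = (v_A − v_B)/(1 − v_A v_B/c²) = (0.913 − 0.5268)/(1 − 0.913×0.5268) = 0.3862/0.5190316 = 0.74408; |u| = 0.74408c.
γ for this relative speed: γ = 1/√(1 − 0.553655) = 1.4968.
Craft A's interval is proper; time dilation gives Δt_B = γΔτ = 1.4968 × 255 days = 382 days.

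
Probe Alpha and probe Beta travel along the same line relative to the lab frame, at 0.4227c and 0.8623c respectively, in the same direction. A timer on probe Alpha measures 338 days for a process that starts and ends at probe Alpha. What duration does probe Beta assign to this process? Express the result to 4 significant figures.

468.0 days

The velocity of probe Alpha relative to probe Beta is (0.4227 − 0.8623)c / (1 − 0.4227×0.8623) = −0.69173c; relative speed 0.69173c.
At |u| = 0.69173c, γ = (1 − 0.47849)^(−1/2) = 1.3847.
Probe Alpha's interval is proper; time dilation gives Δt_B = γΔτ = 1.3847 × 338 days = 468.0 days.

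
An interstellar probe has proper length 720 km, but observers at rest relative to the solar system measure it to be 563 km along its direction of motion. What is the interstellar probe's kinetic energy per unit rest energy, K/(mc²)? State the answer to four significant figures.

From L = L₀/γ: γ = 720/563 = 1.27886.
K/(mc²) = γ − 1 = 1.27886 − 1 = 0.2789.

0.2789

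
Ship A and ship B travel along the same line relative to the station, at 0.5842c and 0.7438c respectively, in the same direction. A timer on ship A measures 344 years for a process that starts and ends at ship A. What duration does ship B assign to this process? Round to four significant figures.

Speed of ship A in ship B's frame: u = (v_A − v_B)/(1 − v_A v_B/c²) = (0.5842 − 0.7438)/(1 − 0.5842×0.7438) = −0.1596/0.56547204 = −0.28224; |u| = 0.28224c.
γ for this relative speed: γ = 1/√(1 − 0.0796594) = 1.0424.
Ship A's interval is proper; time dilation gives Δt_B = γΔτ = 1.0424 × 344 years = 358.6 years.

358.6 years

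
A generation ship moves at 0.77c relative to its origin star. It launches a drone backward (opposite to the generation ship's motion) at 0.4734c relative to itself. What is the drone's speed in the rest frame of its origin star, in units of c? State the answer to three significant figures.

0.467c

Relativistic velocity addition: u = (u' + v)/(1 + u'v/c²), with u' = −0.4734c and v = 0.77c.
Numerator: −0.4734 + 0.77 = 0.2966. Denominator: 1 + (−0.4734)(0.77) = 0.635482.
u = 0.2966/0.635482 = 0.46673, so the speed is 0.467c.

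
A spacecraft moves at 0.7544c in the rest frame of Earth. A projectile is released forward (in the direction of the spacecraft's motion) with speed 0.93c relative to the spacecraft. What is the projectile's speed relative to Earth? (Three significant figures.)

0.990c

Relativistic velocity addition: u = (u' + v)/(1 + u'v/c²), with u' = 0.93c and v = 0.7544c.
Numerator: 0.93 + 0.7544 = 1.6844. Denominator: 1 + (0.93)(0.7544) = 1.701592.
u = 1.6844/1.701592 = 0.9899, so the speed is 0.990c.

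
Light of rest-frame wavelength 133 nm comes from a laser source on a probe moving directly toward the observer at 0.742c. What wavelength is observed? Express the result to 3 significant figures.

Relativistic Doppler for wavelength: λ_obs = λ_src · √((1−β)/(1+β)).
With β = 0.742: factor = √(0.258/1.742) = 0.38484.
λ_obs = 133 × 0.38484 = 51.2 nm.

51.2 nm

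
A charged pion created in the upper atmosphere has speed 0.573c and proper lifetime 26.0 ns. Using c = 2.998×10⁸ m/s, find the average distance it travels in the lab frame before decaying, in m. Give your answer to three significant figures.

5.45 m

With β = 0.573, γ = 1/√(1 − 0.573²) = 1/√0.671671 = 1.2202.
Lab-frame lifetime: Δt = γτ = 1.2202 × 26.0 ns = 31.725 ns.
Distance: d = vΔt = 0.573 × 2.998×10⁸ m/s × 3.1725×10^-8 s = 5.45 m.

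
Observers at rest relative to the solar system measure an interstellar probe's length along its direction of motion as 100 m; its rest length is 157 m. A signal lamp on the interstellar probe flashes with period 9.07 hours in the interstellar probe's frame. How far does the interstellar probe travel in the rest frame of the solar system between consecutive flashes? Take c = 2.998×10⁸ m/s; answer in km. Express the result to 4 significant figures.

Length contraction gives γ = L₀/L = 157/100 = 1.57.
β = √(1 − 1/γ²) = 0.77091. Lab-frame period = γτ = 1.57×9.07 hours = 14.24 hours. Distance = βc × γτ = 0.77091 × 2.998×10⁸ m/s × 51264 s = 1.1848×10^13 m = 1.185×10^10 km.

1.185×10^10 km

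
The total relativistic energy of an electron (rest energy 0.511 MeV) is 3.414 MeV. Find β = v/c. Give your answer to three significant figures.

0.989

γ = E/(mc²) = 3.414/0.511 = 6.681.
β = √(1 − 1/γ²) = √(1 − 0.0224036) = √0.9775964 = 0.989.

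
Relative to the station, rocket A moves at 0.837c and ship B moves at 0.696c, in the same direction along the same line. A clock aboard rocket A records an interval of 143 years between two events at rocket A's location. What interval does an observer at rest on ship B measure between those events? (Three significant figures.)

The velocity of rocket A relative to ship B is (0.837 − 0.696)c / (1 − 0.837×0.696) = 0.33777c; relative speed 0.33777c.
γ for this relative speed: γ = 1/√(1 − 0.114089) = 1.0624.
Rocket A's interval is proper; time dilation gives Δt_B = γΔτ = 1.0624 × 143 years = 152 years.

152 years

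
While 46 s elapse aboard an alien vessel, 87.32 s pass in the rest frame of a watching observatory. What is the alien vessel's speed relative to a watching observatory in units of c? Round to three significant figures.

γ = Δt/Δτ = 87.32/46 = 1.8983.
β = √(1 − 1/γ²) = √(1 − 0.277505) = √0.722495 = 0.850.

0.850c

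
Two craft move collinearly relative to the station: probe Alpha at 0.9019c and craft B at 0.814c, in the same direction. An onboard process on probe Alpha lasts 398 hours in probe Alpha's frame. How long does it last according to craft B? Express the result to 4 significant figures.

Transform probe Alpha's velocity into craft B's frame: (0.9019 − 0.814)/(1 − 0.9019·0.814) = 0.0879/0.2658534, so the relative speed is 0.33063c.
γ for this relative speed: γ = 1/√(1 − 0.109316) = 1.0596.
Probe Alpha's interval is proper; time dilation gives Δt_B = γΔτ = 1.0596 × 398 hours = 421.7 hours.

421.7 hours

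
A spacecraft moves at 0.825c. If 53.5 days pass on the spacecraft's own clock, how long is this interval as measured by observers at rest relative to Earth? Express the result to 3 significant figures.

94.7 days

Lorentz factor: γ = (1 − 0.680625)^(−1/2) = 1.7695.
The onboard clock measures proper time, so the interval in the rest frame of Earth is dilated: Δt = γ·Δτ = 1.7695 × 53.5 days = 94.7 days.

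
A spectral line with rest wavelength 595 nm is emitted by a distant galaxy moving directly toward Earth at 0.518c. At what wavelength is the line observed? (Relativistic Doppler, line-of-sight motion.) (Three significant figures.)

Relativistic Doppler for wavelength: λ_obs = λ_src · √((1−β)/(1+β)).
With β = 0.518: factor = √(0.482/1.518) = 0.56349.
λ_obs = 595 × 0.56349 = 335 nm.

335 nm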